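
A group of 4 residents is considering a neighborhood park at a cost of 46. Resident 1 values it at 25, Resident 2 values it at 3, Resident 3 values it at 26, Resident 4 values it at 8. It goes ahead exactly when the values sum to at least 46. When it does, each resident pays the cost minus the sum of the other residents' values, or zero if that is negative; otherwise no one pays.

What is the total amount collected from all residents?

Total value 62 ≥ cost 46, so it is built.
Resident 1: others sum to 37; max(0, 46 - 37) = 9.
Resident 2: others sum to 59; max(0, 46 - 59) = 0.
Resident 3: others sum to 36; max(0, 46 - 36) = 10.
Resident 4: others sum to 54; max(0, 46 - 54) = 0.
Total collected = 9 + 0 + 10 + 0 = 19.

19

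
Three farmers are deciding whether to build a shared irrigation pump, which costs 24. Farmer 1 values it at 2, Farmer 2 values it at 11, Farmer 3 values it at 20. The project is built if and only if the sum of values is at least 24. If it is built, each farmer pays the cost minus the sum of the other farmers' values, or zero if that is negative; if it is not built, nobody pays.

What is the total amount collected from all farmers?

13

Total value 33 ≥ cost 24, so it is built.
Farmer 1: others sum to 31; max(0, 24 - 31) = 0.
Farmer 2: others sum to 22; max(0, 24 - 22) = 2.
Farmer 3: others sum to 13; max(0, 24 - 13) = 11.
Total collected = 0 + 2 + 11 = 13.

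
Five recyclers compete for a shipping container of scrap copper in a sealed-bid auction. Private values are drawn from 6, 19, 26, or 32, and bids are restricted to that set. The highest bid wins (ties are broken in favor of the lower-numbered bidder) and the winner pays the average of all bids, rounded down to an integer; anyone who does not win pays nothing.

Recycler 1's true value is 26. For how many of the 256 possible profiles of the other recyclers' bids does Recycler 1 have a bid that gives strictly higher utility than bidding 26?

Others bid (6, 6, 6, 6): truth gives 16; bid 6 gives 20 > 16. Violating.
Others bid (6, 6, 6, 19): truth gives 14; bid 19 gives 15 > 14. Violating.
Others bid (6, 6, 6, 32): truth gives 0; bid 32 gives 10 > 0. Violating.
Others bid (6, 6, 19, 6): truth gives 14; bid 19 gives 15 > 14. Violating.
Others bid (6, 6, 6, 26): truth gives 12; no alternative beats it.
Others bid (6, 6, 19, 26): truth gives 10; no alternative beats it.
(Checking all 256 profiles: 138 have a profitable deviation, 118 do not.)

138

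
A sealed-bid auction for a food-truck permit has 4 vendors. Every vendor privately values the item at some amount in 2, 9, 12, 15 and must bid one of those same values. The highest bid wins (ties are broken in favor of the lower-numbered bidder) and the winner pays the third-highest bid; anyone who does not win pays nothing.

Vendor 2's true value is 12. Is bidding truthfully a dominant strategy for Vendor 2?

Consider the case where Vendor 1 bids 2, Vendor 3 bids 2 and Vendor 4 bids 15.
Truthful bid 12: loses, pays 0, utility 0.
Bid 15 instead: wins, pays 2, utility 12 - 2 = 10.
Since 10 > 0, bidding 15 is strictly better here, so truthful bidding is not dominant.

No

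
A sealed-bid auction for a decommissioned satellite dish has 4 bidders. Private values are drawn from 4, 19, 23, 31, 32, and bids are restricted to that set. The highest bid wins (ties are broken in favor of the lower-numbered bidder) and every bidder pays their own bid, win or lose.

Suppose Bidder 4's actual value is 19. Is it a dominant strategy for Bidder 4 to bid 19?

No

Consider the case where Bidder 1 bids 4, Bidder 2 bids 4 and Bidder 3 bids 19.
Truthful bid 19: loses but pays 19, utility -19.
Bid 4 instead: loses but pays 4, utility -4.
Since -4 > -19, bidding 4 is strictly better here, so truthful bidding is not dominant.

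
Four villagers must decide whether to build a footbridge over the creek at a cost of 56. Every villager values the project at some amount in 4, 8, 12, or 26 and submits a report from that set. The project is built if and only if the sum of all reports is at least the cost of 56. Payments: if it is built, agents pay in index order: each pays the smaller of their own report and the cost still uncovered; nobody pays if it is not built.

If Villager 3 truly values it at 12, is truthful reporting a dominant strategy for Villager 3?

Consider the case where Villager 1 reports 4, Villager 2 reports 26 and Villager 4 reports 26.
Truthful report 12: project built, pays 12, utility 12 - 12 = 0.
Report 4 instead: project built, pays 4, utility 12 - 4 = 8.
Since 8 > 0, reporting 4 is strictly better here, so truthful reporting is not dominant.

No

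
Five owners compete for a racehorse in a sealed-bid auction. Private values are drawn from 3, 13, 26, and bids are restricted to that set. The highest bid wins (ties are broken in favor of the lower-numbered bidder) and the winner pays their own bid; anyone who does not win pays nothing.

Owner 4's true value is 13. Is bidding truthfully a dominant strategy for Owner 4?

Check each profile of the others' bids and compare truth against every alternative bid.
Others bid (3, 3, 3, 3): truth gives 0, best alternative gives 0.
Others bid (3, 3, 3, 13): truth gives 0, best alternative gives 0.
Others bid (3, 3, 3, 26): truth gives 0, best alternative gives 0.
Others bid (3, 3, 13, 3): truth gives 0, best alternative gives 0.
Others bid (3, 3, 13, 13): truth gives 0, best alternative gives 0.
Others bid (3, 3, 13, 26): truth gives 0, best alternative gives 0.
(Remaining 75 profiles checked similarly; truth is weakly best in each.)
In every case the truthful bid is at least as good as any alternative, so it is a dominant strategy.

Yes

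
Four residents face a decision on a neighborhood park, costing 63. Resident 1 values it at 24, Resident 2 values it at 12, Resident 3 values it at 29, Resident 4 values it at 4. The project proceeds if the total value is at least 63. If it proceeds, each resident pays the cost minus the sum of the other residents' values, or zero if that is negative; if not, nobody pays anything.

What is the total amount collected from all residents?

47

Total value 69 ≥ cost 63, so it is built.
Resident 1: others sum to 45; max(0, 63 - 45) = 18.
Resident 2: others sum to 57; max(0, 63 - 57) = 6.
Resident 3: others sum to 40; max(0, 63 - 40) = 23.
Resident 4: others sum to 65; max(0, 63 - 65) = 0.
Total collected = 18 + 6 + 23 + 0 = 47.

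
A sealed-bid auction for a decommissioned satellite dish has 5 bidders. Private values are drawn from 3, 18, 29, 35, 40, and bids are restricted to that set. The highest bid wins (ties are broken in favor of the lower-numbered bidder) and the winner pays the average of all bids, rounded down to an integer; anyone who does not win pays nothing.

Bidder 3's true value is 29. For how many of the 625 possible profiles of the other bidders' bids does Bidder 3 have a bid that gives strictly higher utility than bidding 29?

Others bid (3, 3, 3, 3): truth gives 21; bid 18 gives 23 > 21. Violating.
Others bid (3, 3, 3, 18): truth gives 18; bid 18 gives 20 > 18. Violating.
Others bid (3, 3, 3, 35): truth gives 0; bid 35 gives 14 > 0. Violating.
Others bid (3, 3, 3, 40): truth gives 0; bid 40 gives 12 > 0. Violating.
Others bid (3, 3, 3, 29): truth gives 16; no alternative beats it.
Others bid (3, 3, 18, 29): truth gives 13; no alternative beats it.
(Checking all 625 profiles: 232 have a profitable deviation, 393 do not.)

232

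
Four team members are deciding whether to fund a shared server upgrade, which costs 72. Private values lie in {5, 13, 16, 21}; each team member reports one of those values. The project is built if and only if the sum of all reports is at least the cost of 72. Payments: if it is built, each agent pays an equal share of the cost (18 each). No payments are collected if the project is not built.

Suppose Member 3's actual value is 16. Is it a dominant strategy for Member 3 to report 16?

No

Consider the case where Member 1 reports 16, Member 2 reports 21 and Member 4 reports 21.
Truthful report 16: project built, pays 18, utility 16 - 18 = -2.
Report 5 instead: project not built, utility 0.
Since 0 > -2, reporting 5 is strictly better here, so truthful reporting is not dominant.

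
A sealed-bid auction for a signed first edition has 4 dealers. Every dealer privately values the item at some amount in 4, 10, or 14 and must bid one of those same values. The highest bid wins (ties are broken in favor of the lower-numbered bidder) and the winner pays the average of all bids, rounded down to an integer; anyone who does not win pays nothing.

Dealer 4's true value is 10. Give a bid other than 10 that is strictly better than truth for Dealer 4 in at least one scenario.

14

Suppose Dealer 1 bids 4, Dealer 2 bids 4 and Dealer 3 bids 10.
Bid 10: loses, pays 0, utility 0.
Bid 14: wins, pays 8, utility 10 - 8 = 2.
So bidding 14 beats truth here (2 > 0).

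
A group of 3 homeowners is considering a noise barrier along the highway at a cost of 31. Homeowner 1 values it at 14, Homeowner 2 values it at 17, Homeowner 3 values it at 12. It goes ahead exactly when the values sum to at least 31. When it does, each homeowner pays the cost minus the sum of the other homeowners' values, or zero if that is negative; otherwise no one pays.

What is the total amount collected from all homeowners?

7

Total value 43 ≥ cost 31, so it is built.
Homeowner 1: others sum to 29; max(0, 31 - 29) = 2.
Homeowner 2: others sum to 26; max(0, 31 - 26) = 5.
Homeowner 3: others sum to 31; max(0, 31 - 31) = 0.
Total collected = 2 + 5 + 0 = 7.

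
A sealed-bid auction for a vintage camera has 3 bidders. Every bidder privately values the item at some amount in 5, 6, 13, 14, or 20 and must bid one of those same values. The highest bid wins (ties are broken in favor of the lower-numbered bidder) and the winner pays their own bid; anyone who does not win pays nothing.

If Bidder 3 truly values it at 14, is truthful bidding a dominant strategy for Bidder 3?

No

Consider the case where Bidder 1 bids 5 and Bidder 2 bids 5.
Truthful bid 14: wins, pays 14, utility 14 - 14 = 0.
Bid 6 instead: wins, pays 6, utility 14 - 6 = 8.
Since 8 > 0, bidding 6 is strictly better here, so truthful bidding is not dominant.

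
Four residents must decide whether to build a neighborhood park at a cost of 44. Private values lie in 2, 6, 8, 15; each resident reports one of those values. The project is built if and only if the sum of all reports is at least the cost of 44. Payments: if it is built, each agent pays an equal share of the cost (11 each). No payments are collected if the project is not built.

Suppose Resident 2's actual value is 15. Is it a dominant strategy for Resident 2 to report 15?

Yes

Check each profile of the others' reports and compare truth against every alternative report.
Others report (2, 15, 15): truth gives 4, best alternative gives 0.
Others report (6, 8, 15): truth gives 4, best alternative gives 0.
Others report (6, 15, 8): truth gives 4, best alternative gives 0.
Others report (8, 6, 15): truth gives 4, best alternative gives 0.
Others report (8, 8, 15): truth gives 4, best alternative gives 0.
Others report (8, 15, 6): truth gives 4, best alternative gives 0.
(Remaining 58 profiles checked similarly; truth is weakly best in each.)
In every case the truthful report is at least as good as any alternative, so it is a dominant strategy.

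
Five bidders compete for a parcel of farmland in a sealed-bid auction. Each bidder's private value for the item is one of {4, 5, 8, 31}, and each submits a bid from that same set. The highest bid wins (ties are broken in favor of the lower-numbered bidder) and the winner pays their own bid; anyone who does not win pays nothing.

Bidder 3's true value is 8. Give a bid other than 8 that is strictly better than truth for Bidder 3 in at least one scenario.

Suppose Bidder 1 bids 4, Bidder 2 bids 4, Bidder 4 bids 4 and Bidder 5 bids 4.
Bid 8: wins, pays 8, utility 8 - 8 = 0.
Bid 5: wins, pays 5, utility 8 - 5 = 3.
So bidding 5 beats truth here (3 > 0).

5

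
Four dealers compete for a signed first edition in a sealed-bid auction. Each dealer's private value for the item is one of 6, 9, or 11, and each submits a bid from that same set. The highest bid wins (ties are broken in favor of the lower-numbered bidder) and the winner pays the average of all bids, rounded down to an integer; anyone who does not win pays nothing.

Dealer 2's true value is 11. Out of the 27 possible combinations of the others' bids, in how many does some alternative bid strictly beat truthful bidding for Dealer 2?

Others bid (6, 6, 6): truth gives 4; bid 9 gives 5 > 4. Violating.
Others bid (6, 6, 9): truth gives 3; bid 9 gives 4 > 3. Violating.
Others bid (6, 9, 6): truth gives 3; bid 9 gives 4 > 3. Violating.
Others bid (6, 6, 11): truth gives 3; no alternative beats it.
Others bid (6, 9, 9): truth gives 3; no alternative beats it.
(Checking all 27 profiles: 3 have a profitable deviation, 24 do not.)

3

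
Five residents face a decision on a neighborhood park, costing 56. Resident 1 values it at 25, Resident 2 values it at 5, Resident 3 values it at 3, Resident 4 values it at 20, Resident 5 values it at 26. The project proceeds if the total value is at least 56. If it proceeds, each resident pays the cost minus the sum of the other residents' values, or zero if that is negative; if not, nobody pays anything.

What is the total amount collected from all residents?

Total value 79 ≥ cost 56, so it is built.
Resident 1: others sum to 54; max(0, 56 - 54) = 2.
Resident 2: others sum to 74; max(0, 56 - 74) = 0.
Resident 3: others sum to 76; max(0, 56 - 76) = 0.
Resident 4: others sum to 59; max(0, 56 - 59) = 0.
Resident 5: others sum to 53; max(0, 56 - 53) = 3.
Total collected = 2 + 0 + 0 + 0 + 3 = 5.

5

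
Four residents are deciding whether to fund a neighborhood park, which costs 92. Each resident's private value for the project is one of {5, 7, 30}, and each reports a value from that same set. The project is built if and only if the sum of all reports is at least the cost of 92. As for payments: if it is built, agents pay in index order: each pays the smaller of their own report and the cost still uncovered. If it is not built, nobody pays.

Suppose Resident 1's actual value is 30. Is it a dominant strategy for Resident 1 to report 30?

No

Consider the case where Resident 2 reports 30, Resident 3 reports 30 and Resident 4 reports 30.
Truthful report 30: project built, pays 30, utility 30 - 30 = 0.
Report 5 instead: project built, pays 5, utility 30 - 5 = 25.
Since 25 > 0, reporting 5 is strictly better here, so truthful reporting is not dominant.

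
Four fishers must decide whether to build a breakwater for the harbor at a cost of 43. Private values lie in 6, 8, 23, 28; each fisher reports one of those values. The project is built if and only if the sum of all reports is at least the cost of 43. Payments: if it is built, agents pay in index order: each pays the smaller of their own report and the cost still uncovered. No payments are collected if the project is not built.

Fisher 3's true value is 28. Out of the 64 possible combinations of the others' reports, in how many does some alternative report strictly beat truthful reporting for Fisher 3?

47

Others report (6, 6, 8): truth gives 0; report 23 gives 5 > 0. Violating.
Others report (6, 6, 23): truth gives 0; report 8 gives 20 > 0. Violating.
Others report (6, 6, 28): truth gives 0; report 6 gives 22 > 0. Violating.
Others report (6, 8, 6): truth gives 0; report 23 gives 5 > 0. Violating.
Others report (6, 6, 6): truth gives 0; no alternative beats it.
Others report (23, 23, 6): truth gives 28; no alternative beats it.
(Checking all 64 profiles: 47 have a profitable deviation, 17 do not.)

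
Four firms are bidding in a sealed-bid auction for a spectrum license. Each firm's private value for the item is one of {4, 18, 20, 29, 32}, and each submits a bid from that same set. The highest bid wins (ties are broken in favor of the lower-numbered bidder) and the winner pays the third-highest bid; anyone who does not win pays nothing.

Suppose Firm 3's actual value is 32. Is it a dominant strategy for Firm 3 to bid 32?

Yes

Check each profile of the others' bids and compare truth against every alternative bid.
Others bid (4, 4, 32): truth gives 28, best alternative gives 0.
Others bid (4, 29, 4): truth gives 28, best alternative gives 0.
Others bid (29, 4, 4): truth gives 28, best alternative gives 0.
Others bid (4, 18, 32): truth gives 14, best alternative gives 0.
Others bid (4, 29, 18): truth gives 14, best alternative gives 0.
Others bid (18, 4, 32): truth gives 14, best alternative gives 0.
(Remaining 119 profiles checked similarly; truth is weakly best in each.)
In every case the truthful bid is at least as good as any alternative, so it is a dominant strategy.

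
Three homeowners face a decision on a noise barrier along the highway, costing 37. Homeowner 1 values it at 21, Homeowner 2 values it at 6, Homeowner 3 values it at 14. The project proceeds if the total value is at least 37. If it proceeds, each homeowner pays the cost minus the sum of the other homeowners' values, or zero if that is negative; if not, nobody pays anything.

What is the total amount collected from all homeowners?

29

Total value 41 ≥ cost 37, so it is built.
Homeowner 1: others sum to 20; max(0, 37 - 20) = 17.
Homeowner 2: others sum to 35; max(0, 37 - 35) = 2.
Homeowner 3: others sum to 27; max(0, 37 - 27) = 10.
Total collected = 17 + 2 + 10 = 29.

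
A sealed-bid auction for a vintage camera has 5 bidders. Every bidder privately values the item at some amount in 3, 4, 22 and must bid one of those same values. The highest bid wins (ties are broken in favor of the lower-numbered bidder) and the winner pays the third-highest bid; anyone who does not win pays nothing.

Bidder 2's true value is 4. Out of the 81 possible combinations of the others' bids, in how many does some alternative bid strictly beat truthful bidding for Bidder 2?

Others bid (3, 3, 3, 22): truth gives 0; bid 22 gives 1 > 0. Violating.
Others bid (3, 3, 22, 3): truth gives 0; bid 22 gives 1 > 0. Violating.
Others bid (3, 22, 3, 3): truth gives 0; bid 22 gives 1 > 0. Violating.
Others bid (4, 3, 3, 3): truth gives 0; bid 22 gives 1 > 0. Violating.
Others bid (3, 3, 3, 3): truth gives 1; no alternative beats it.
Others bid (3, 3, 3, 4): truth gives 1; no alternative beats it.
(Checking all 81 profiles: 4 have a profitable deviation, 77 do not.)

4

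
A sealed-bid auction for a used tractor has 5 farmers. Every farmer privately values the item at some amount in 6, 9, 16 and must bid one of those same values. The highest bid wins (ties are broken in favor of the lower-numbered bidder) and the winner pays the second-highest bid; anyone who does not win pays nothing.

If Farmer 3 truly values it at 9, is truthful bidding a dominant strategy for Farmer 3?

Check each profile of the others' bids and compare truth against every alternative bid.
Others bid (6, 6, 6, 6): truth gives 3, best alternative gives 3.
Others bid (6, 6, 6, 9): truth gives 0, best alternative gives 0.
Others bid (6, 6, 6, 16): truth gives 0, best alternative gives 0.
Others bid (6, 6, 9, 6): truth gives 0, best alternative gives 0.
Others bid (6, 6, 9, 9): truth gives 0, best alternative gives 0.
Others bid (6, 6, 9, 16): truth gives 0, best alternative gives 0.
(Remaining 75 profiles checked similarly; truth is weakly best in each.)
In every case the truthful bid is at least as good as any alternative, so it is a dominant strategy.

Yes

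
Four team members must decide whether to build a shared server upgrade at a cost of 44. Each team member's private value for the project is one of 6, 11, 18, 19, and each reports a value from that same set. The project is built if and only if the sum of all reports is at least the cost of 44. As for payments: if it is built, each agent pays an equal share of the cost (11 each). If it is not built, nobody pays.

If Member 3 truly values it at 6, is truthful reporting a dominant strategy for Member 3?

Check each profile of the others' reports and compare truth against every alternative report.
Others report (6, 11, 18): truth gives 0, best alternative gives -5.
Others report (6, 11, 19): truth gives 0, best alternative gives -5.
Others report (6, 18, 11): truth gives 0, best alternative gives -5.
Others report (6, 19, 11): truth gives 0, best alternative gives -5.
Others report (11, 6, 18): truth gives 0, best alternative gives -5.
Others report (11, 6, 19): truth gives 0, best alternative gives -5.
(Remaining 58 profiles checked similarly; truth is weakly best in each.)
In every case the truthful report is at least as good as any alternative, so it is a dominant strategy.

Yes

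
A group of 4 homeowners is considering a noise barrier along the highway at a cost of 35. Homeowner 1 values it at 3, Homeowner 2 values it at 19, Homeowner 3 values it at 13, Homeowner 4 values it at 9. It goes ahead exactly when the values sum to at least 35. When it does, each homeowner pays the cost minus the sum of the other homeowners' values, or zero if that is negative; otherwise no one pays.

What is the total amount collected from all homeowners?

14

Total value 44 ≥ cost 35, so it is built.
Homeowner 1: others sum to 41; max(0, 35 - 41) = 0.
Homeowner 2: others sum to 25; max(0, 35 - 25) = 10.
Homeowner 3: others sum to 31; max(0, 35 - 31) = 4.
Homeowner 4: others sum to 35; max(0, 35 - 35) = 0.
Total collected = 0 + 10 + 4 + 0 = 14.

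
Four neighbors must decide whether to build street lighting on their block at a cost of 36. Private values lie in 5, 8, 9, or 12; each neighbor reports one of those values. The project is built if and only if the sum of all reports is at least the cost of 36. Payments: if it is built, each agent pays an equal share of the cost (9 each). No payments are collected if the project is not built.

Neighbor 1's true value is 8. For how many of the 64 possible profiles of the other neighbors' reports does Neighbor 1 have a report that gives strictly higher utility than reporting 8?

Others report (5, 12, 12): truth gives -1; report 5 gives 0 > -1. Violating.
Others report (8, 8, 12): truth gives -1; report 5 gives 0 > -1. Violating.
Others report (8, 9, 12): truth gives -1; report 5 gives 0 > -1. Violating.
Others report (8, 12, 8): truth gives -1; report 5 gives 0 > -1. Violating.
Others report (5, 5, 5): truth gives 0; no alternative beats it.
Others report (5, 5, 8): truth gives 0; no alternative beats it.
(Checking all 64 profiles: 15 have a profitable deviation, 49 do not.)

15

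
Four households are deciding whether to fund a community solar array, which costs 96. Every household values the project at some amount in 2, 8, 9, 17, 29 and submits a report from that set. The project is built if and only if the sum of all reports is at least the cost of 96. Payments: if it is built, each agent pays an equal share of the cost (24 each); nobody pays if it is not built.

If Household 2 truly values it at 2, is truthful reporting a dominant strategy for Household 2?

Yes

Check each profile of the others' reports and compare truth against every alternative report.
Others report (2, 2, 2): truth gives 0, best alternative gives 0.
Others report (2, 2, 8): truth gives 0, best alternative gives 0.
Others report (2, 2, 9): truth gives 0, best alternative gives 0.
Others report (2, 2, 17): truth gives 0, best alternative gives 0.
Others report (2, 2, 29): truth gives 0, best alternative gives 0.
Others report (2, 8, 2): truth gives 0, best alternative gives 0.
(Remaining 119 profiles checked similarly; truth is weakly best in each.)
In every case the truthful report is at least as good as any alternative, so it is a dominant strategy.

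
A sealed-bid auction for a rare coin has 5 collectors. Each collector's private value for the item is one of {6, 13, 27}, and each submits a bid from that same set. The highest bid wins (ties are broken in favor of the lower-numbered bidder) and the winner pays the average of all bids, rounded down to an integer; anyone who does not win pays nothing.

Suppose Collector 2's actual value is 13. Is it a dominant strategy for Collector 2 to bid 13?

No

Consider the case where Collector 1 bids 13, Collector 3 bids 6, Collector 4 bids 6 and Collector 5 bids 6.
Truthful bid 13: loses, pays 0, utility 0.
Bid 27 instead: wins, pays 11, utility 13 - 11 = 2.
Since 2 > 0, bidding 27 is strictly better here, so truthful bidding is not dominant.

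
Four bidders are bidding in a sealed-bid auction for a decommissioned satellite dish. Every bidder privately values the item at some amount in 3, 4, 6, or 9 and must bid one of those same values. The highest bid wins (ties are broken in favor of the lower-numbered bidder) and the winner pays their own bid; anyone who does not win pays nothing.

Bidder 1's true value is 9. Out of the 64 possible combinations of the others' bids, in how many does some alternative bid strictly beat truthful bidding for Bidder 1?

27

Others bid (3, 3, 3): truth gives 0; bid 3 gives 6 > 0. Violating.
Others bid (3, 3, 4): truth gives 0; bid 4 gives 5 > 0. Violating.
Others bid (3, 3, 6): truth gives 0; bid 6 gives 3 > 0. Violating.
Others bid (3, 4, 3): truth gives 0; bid 4 gives 5 > 0. Violating.
Others bid (3, 3, 9): truth gives 0; no alternative beats it.
Others bid (3, 4, 9): truth gives 0; no alternative beats it.
(Checking all 64 profiles: 27 have a profitable deviation, 37 do not.)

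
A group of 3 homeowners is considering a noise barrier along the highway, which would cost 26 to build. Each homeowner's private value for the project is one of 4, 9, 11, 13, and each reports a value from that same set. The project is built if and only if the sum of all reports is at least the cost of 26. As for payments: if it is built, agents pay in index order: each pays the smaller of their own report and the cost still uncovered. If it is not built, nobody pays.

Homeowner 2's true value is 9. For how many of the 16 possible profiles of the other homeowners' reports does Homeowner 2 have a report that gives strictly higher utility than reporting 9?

Others report (9, 13): truth gives 0; report 4 gives 5 > 0. Violating.
Others report (11, 11): truth gives 0; report 4 gives 5 > 0. Violating.
Others report (11, 13): truth gives 0; report 4 gives 5 > 0. Violating.
Others report (13, 9): truth gives 0; report 4 gives 5 > 0. Violating.
Others report (4, 4): truth gives 0; no alternative beats it.
Others report (4, 9): truth gives 0; no alternative beats it.
(Checking all 16 profiles: 6 have a profitable deviation, 10 do not.)

6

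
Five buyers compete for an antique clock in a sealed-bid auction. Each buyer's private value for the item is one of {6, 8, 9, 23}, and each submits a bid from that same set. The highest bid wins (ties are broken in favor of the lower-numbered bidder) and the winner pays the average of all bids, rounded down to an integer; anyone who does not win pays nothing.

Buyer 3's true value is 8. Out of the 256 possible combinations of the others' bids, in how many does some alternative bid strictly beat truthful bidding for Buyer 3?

20

Others bid (6, 6, 6, 9): truth gives 0; bid 9 gives 1 > 0. Violating.
Others bid (6, 6, 8, 9): truth gives 0; bid 9 gives 1 > 0. Violating.
Others bid (6, 6, 9, 6): truth gives 0; bid 9 gives 1 > 0. Violating.
Others bid (6, 6, 9, 8): truth gives 0; bid 9 gives 1 > 0. Violating.
Others bid (6, 6, 6, 6): truth gives 2; no alternative beats it.
Others bid (6, 6, 6, 8): truth gives 2; no alternative beats it.
(Checking all 256 profiles: 20 have a profitable deviation, 236 do not.)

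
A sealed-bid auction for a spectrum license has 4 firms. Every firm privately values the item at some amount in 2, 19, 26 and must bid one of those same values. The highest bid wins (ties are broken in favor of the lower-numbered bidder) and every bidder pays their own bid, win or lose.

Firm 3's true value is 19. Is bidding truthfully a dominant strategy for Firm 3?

Consider the case where Firm 1 bids 2, Firm 2 bids 2 and Firm 4 bids 26.
Truthful bid 19: loses but pays 19, utility -19.
Bid 2 instead: loses but pays 2, utility -2.
Since -2 > -19, bidding 2 is strictly better here, so truthful bidding is not dominant.

No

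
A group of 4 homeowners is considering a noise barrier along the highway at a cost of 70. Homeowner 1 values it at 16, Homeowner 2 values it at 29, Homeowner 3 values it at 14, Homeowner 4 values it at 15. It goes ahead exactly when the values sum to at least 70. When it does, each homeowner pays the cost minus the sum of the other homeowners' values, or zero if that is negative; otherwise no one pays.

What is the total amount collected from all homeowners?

58

Total value 74 ≥ cost 70, so it is built.
Homeowner 1: others sum to 58; max(0, 70 - 58) = 12.
Homeowner 2: others sum to 45; max(0, 70 - 45) = 25.
Homeowner 3: others sum to 60; max(0, 70 - 60) = 10.
Homeowner 4: others sum to 59; max(0, 70 - 59) = 11.
Total collected = 12 + 25 + 10 + 11 = 58.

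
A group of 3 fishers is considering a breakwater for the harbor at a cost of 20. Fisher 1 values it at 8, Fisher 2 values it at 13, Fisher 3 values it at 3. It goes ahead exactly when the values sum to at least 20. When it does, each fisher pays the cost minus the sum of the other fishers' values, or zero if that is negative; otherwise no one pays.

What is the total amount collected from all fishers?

13

Total value 24 ≥ cost 20, so it is built.
Fisher 1: others sum to 16; max(0, 20 - 16) = 4.
Fisher 2: others sum to 11; max(0, 20 - 11) = 9.
Fisher 3: others sum to 21; max(0, 20 - 21) = 0.
Total collected = 4 + 9 + 0 = 13.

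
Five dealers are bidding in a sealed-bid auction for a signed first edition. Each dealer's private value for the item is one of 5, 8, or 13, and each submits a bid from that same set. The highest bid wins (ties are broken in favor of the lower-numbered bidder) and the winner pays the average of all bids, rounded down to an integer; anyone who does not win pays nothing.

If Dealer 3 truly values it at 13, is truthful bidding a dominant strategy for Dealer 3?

No

Consider the case where Dealer 1 bids 5, Dealer 2 bids 5, Dealer 4 bids 5 and Dealer 5 bids 5.
Truthful bid 13: wins, pays 6, utility 13 - 6 = 7.
Bid 8 instead: wins, pays 5, utility 13 - 5 = 8.
Since 8 > 7, bidding 8 is strictly better here, so truthful bidding is not dominant.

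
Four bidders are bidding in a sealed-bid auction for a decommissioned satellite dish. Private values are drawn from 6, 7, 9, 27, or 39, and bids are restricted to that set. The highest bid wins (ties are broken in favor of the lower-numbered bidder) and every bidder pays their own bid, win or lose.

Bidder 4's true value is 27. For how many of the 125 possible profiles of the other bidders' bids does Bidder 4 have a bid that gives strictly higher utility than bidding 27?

106

Others bid (6, 6, 6): truth gives 0; bid 7 gives 20 > 0. Violating.
Others bid (6, 6, 7): truth gives 0; bid 9 gives 18 > 0. Violating.
Others bid (6, 6, 27): truth gives -27; bid 6 gives -6 > -27. Violating.
Others bid (6, 6, 39): truth gives -27; bid 6 gives -6 > -27. Violating.
Others bid (6, 6, 9): truth gives 0; no alternative beats it.
Others bid (6, 7, 9): truth gives 0; no alternative beats it.
(Checking all 125 profiles: 106 have a profitable deviation, 19 do not.)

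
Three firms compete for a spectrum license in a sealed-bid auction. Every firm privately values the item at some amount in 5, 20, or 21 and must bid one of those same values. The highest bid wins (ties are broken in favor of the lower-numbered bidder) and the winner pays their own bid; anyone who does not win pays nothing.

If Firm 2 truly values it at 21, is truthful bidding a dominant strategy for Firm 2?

No

Consider the case where Firm 1 bids 5 and Firm 3 bids 5.
Truthful bid 21: wins, pays 21, utility 21 - 21 = 0.
Bid 20 instead: wins, pays 20, utility 21 - 20 = 1.
Since 1 > 0, bidding 20 is strictly better here, so truthful bidding is not dominant.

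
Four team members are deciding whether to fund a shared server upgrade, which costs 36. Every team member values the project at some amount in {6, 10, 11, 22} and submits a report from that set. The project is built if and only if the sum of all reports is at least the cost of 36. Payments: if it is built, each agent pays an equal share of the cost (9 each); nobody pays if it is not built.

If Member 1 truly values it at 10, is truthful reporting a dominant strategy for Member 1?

No

Consider the case where Member 2 reports 6, Member 3 reports 6 and Member 4 reports 6.
Truthful report 10: project not built, utility 0.
Report 22 instead: project built, pays 9, utility 10 - 9 = 1.
Since 1 > 0, reporting 22 is strictly better here, so truthful reporting is not dominant.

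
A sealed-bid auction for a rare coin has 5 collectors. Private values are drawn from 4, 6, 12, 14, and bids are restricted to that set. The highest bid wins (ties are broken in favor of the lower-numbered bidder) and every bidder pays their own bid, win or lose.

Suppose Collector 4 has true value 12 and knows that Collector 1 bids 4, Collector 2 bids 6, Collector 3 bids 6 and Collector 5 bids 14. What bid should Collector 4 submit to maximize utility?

Bid 4: loses but pays 4, utility -4.
Bid 6: loses but pays 6, utility -6.
Bid 12: loses but pays 12, utility -12.
Bid 14: wins, pays 14, utility 12 - 14 = -2.
The best choice is 14 with utility -2.

14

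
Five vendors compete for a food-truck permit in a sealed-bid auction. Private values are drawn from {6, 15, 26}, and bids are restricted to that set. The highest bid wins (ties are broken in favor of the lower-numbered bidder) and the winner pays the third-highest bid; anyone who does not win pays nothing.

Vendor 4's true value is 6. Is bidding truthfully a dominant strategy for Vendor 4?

Check each profile of the others' bids and compare truth against every alternative bid.
Others bid (6, 6, 6, 6): truth gives 0, best alternative gives 0.
Others bid (6, 6, 6, 15): truth gives 0, best alternative gives 0.
Others bid (6, 6, 6, 26): truth gives 0, best alternative gives 0.
Others bid (6, 6, 15, 6): truth gives 0, best alternative gives 0.
Others bid (6, 6, 15, 15): truth gives 0, best alternative gives 0.
Others bid (6, 6, 15, 26): truth gives 0, best alternative gives 0.
(Remaining 75 profiles checked similarly; truth is weakly best in each.)
In every case the truthful bid is at least as good as any alternative, so it is a dominant strategy.

Yes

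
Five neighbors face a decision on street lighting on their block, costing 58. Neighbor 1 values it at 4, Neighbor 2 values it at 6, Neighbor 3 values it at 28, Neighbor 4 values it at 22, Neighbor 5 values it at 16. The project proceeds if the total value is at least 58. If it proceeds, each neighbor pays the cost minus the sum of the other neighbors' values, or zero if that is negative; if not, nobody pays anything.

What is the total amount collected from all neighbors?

14

Total value 76 ≥ cost 58, so it is built.
Neighbor 1: others sum to 72; max(0, 58 - 72) = 0.
Neighbor 2: others sum to 70; max(0, 58 - 70) = 0.
Neighbor 3: others sum to 48; max(0, 58 - 48) = 10.
Neighbor 4: others sum to 54; max(0, 58 - 54) = 4.
Neighbor 5: others sum to 60; max(0, 58 - 60) = 0.
Total collected = 0 + 0 + 10 + 4 + 0 = 14.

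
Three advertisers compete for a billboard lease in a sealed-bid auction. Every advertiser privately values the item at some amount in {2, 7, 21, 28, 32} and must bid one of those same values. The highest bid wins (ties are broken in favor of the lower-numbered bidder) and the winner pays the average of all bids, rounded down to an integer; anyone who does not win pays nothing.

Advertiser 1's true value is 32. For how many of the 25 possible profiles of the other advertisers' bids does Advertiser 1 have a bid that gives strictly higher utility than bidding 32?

16

Others bid (2, 2): truth gives 20; bid 2 gives 30 > 20. Violating.
Others bid (2, 7): truth gives 19; bid 7 gives 27 > 19. Violating.
Others bid (2, 21): truth gives 14; bid 21 gives 18 > 14. Violating.
Others bid (2, 28): truth gives 12; bid 28 gives 13 > 12. Violating.
Others bid (2, 32): truth gives 10; no alternative beats it.
Others bid (7, 32): truth gives 9; no alternative beats it.
(Checking all 25 profiles: 16 have a profitable deviation, 9 do not.)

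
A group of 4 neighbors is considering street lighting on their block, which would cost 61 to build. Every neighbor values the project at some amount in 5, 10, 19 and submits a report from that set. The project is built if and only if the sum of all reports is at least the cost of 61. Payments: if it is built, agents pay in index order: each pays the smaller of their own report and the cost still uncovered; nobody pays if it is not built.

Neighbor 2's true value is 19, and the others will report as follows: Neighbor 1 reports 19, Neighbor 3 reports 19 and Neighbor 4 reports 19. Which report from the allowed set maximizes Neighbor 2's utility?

5

Report 5: project built, pays 5, utility 19 - 5 = 14.
Report 10: project built, pays 10, utility 19 - 10 = 9.
Report 19: project built, pays 19, utility 19 - 19 = 0.
The best choice is 5 with utility 14.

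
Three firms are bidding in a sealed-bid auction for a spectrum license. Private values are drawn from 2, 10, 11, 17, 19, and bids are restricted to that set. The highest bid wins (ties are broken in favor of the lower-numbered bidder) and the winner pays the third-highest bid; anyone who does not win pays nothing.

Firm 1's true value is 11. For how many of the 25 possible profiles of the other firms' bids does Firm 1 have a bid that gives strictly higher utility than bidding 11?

Others bid (2, 17): truth gives 0; bid 17 gives 9 > 0. Violating.
Others bid (2, 19): truth gives 0; bid 19 gives 9 > 0. Violating.
Others bid (10, 17): truth gives 0; bid 17 gives 1 > 0. Violating.
Others bid (10, 19): truth gives 0; bid 19 gives 1 > 0. Violating.
Others bid (2, 2): truth gives 9; no alternative beats it.
Others bid (2, 10): truth gives 9; no alternative beats it.
(Checking all 25 profiles: 8 have a profitable deviation, 17 do not.)

8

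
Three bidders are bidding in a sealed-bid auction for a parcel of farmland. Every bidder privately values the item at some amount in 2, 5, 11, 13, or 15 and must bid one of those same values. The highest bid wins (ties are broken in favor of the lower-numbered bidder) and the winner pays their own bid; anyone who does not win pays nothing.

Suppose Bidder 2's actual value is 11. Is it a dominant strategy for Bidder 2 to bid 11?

Consider the case where Bidder 1 bids 2 and Bidder 3 bids 2.
Truthful bid 11: wins, pays 11, utility 11 - 11 = 0.
Bid 5 instead: wins, pays 5, utility 11 - 5 = 6.
Since 6 > 0, bidding 5 is strictly better here, so truthful bidding is not dominant.

No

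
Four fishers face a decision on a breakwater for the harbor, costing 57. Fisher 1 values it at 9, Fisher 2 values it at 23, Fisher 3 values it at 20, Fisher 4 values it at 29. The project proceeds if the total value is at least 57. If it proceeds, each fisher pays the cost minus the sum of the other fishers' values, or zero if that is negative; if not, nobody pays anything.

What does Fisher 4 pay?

5

Total value 81 ≥ cost 57, so the project is built.
The other fishers' values sum to 52.
Cost minus that sum is 57 - 52 = 5.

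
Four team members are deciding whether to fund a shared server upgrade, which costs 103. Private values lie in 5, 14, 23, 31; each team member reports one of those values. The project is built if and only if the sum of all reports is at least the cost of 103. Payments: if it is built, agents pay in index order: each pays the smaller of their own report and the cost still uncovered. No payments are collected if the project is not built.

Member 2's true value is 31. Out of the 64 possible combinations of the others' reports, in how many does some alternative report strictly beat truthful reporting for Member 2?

Others report (23, 31, 31): truth gives 0; report 23 gives 8 > 0. Violating.
Others report (31, 23, 31): truth gives 0; report 23 gives 8 > 0. Violating.
Others report (31, 31, 23): truth gives 0; report 23 gives 8 > 0. Violating.
Others report (31, 31, 31): truth gives 0; report 14 gives 17 > 0. Violating.
Others report (5, 5, 5): truth gives 0; no alternative beats it.
Others report (5, 5, 14): truth gives 0; no alternative beats it.
(Checking all 64 profiles: 4 have a profitable deviation, 60 do not.)

4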